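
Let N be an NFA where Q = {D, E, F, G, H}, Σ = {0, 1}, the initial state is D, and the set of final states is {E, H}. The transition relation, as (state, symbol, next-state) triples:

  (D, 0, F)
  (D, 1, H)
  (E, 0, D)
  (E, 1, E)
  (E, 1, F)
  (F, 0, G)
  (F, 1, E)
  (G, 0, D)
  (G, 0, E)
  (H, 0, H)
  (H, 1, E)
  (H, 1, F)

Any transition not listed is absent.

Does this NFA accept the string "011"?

Start in {D}.
Read '0': {D} → {F}.
Read '1': {F} → {E}.
Read '1': {E} → {E, F}.
The final set {E, F} contains the accepting state E.

Yes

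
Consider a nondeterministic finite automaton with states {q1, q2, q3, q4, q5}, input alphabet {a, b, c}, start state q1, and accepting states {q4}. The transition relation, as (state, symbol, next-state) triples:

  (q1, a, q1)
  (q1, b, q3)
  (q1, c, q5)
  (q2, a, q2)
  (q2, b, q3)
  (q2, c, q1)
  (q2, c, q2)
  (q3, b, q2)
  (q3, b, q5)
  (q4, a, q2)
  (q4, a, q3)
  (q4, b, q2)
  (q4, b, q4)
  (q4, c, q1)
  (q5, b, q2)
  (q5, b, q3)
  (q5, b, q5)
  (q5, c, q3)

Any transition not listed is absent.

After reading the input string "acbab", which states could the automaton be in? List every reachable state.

{q3}

Start in {q1}.
Read 'a': {q1} → {q1}.
Read 'c': {q1} → {q5}.
Read 'b': {q5} → {q2, q3, q5}.
Read 'a': {q2, q3, q5} → {q2}.
Read 'b': {q2} → {q3}.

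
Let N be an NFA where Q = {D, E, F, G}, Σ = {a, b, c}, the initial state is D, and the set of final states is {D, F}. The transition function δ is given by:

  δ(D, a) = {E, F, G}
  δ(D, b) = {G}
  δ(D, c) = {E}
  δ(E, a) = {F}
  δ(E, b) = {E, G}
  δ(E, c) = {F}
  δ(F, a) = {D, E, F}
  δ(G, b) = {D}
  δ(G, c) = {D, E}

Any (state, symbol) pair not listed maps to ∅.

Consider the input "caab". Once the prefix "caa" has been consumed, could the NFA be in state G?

Start in {D}.
Read 'c': {D} → {E}.
Read 'a': {E} → {F}.
Read 'a': {F} → {D, E, F}.
State G is not in {D, E, F}.

No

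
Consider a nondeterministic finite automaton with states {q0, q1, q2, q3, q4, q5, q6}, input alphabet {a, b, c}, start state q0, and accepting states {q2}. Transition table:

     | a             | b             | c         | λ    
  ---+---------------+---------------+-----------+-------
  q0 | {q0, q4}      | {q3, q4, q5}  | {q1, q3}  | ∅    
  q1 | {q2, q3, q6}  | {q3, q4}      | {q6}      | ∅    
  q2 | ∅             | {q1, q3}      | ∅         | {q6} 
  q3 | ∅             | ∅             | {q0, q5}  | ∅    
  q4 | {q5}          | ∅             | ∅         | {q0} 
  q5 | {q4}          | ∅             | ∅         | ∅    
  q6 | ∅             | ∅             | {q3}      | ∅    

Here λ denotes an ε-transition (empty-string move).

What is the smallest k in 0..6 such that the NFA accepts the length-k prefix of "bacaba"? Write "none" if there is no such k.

4

Start in {q0}.
Read 'b': {q0} → {q0, q3, q4, q5}.
Read 'a': {q0, q3, q4, q5} → {q0, q4, q5}.
Read 'c': {q0, q4, q5} → {q1, q3}.
Read 'a': {q1, q3} → {q2, q3, q6}.
None of the earlier sets intersect F, but {q2, q3, q6} does.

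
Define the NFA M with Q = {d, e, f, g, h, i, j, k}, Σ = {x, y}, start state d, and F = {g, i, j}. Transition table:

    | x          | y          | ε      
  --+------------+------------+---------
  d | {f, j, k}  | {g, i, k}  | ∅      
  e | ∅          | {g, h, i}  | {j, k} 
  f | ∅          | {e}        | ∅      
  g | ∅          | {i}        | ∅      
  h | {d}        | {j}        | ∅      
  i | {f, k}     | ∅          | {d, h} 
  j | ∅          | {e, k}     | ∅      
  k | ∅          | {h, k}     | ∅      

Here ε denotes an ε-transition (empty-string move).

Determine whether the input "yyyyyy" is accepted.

Start in {d}.
Read 'y': d→{g, i, k}; union {g, i, k}; ε-closure = {d, g, h, i, k}.
Read 'y': d→{g, i, k}, g→{i}, h→{j}, i→∅, k→{h, k}; union {g, h, i, j, k}; ε-closure = {d, g, h, i, j, k}.
Read 'y': d→{g, i, k}, g→{i}, h→{j}, i→∅, j→{e, k}, k→{h, k}; union {e, g, h, i, j, k}; ε-closure = {d, e, g, h, i, j, k}.
Read 'y': d→{g, i, k}, e→{g, h, i}, g→{i}, h→{j}, i→∅, j→{e, k}, k→{h, k}; union {e, g, h, i, j, k}; ε-closure = {d, e, g, h, i, j, k}.
Read 'y': d→{g, i, k}, e→{g, h, i}, g→{i}, h→{j}, i→∅, j→{e, k}, k→{h, k}; union {e, g, h, i, j, k}; ε-closure = {d, e, g, h, i, j, k}.
Read 'y': d→{g, i, k}, e→{g, h, i}, g→{i}, h→{j}, i→∅, j→{e, k}, k→{h, k}; union {e, g, h, i, j, k}; ε-closure = {d, e, g, h, i, j, k}.
The final set {d, e, g, h, i, j, k} contains the accepting states g, i, j.

Yes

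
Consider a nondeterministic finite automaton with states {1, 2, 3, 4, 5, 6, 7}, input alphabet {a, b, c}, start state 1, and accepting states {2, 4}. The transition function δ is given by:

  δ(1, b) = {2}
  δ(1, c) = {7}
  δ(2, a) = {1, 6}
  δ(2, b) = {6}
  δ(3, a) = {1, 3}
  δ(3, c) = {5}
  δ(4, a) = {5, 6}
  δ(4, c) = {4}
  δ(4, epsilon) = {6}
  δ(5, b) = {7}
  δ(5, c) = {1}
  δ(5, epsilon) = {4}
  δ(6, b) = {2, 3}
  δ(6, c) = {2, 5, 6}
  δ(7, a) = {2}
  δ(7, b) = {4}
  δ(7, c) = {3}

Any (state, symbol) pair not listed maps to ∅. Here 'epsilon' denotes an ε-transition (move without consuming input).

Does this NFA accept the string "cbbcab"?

Yes

Start in {1}.
Read 'c': {1} → {7}.
Read 'b': {7} → {4, 6}.
Read 'b': {4, 6} → {2, 3}.
Read 'c': {2, 3} → {4, 5, 6}.
Read 'a': {4, 5, 6} → {4, 5, 6}.
Read 'b': {4, 5, 6} → {2, 3, 7}.
The final set {2, 3, 7} contains the accepting state 2.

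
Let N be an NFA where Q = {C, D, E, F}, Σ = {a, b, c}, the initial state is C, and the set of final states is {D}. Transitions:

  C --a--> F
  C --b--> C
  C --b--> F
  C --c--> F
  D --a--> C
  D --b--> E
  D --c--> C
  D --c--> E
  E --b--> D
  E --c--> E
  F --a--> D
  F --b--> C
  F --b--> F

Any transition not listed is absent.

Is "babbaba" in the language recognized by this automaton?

Yes

Start in {C}.
Read 'b': {C} → {C, F}.
Read 'a': {C, F} → {D, F}.
Read 'b': {D, F} → {C, E, F}.
Read 'b': {C, E, F} → {C, D, F}.
Read 'a': {C, D, F} → {C, D, F}.
Read 'b': {C, D, F} → {C, E, F}.
Read 'a': {C, E, F} → {D, F}.
The final set {D, F} contains the accepting state D.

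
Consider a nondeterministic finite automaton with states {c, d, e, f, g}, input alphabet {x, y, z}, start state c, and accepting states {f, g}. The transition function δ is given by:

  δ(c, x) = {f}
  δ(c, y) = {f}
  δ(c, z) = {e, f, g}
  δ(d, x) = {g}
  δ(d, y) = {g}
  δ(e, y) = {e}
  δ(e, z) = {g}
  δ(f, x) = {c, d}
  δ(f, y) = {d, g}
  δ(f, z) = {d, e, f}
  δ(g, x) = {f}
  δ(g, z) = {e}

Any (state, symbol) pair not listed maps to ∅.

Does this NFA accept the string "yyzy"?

Start in {c}.
Read 'y': c→{f}; now {f}.
Read 'y': f→{d, g}; now {d, g}.
Read 'z': d→∅, g→{e}; now {e}.
Read 'y': e→{e}; now {e}.
The final set {e} contains no accepting state.

No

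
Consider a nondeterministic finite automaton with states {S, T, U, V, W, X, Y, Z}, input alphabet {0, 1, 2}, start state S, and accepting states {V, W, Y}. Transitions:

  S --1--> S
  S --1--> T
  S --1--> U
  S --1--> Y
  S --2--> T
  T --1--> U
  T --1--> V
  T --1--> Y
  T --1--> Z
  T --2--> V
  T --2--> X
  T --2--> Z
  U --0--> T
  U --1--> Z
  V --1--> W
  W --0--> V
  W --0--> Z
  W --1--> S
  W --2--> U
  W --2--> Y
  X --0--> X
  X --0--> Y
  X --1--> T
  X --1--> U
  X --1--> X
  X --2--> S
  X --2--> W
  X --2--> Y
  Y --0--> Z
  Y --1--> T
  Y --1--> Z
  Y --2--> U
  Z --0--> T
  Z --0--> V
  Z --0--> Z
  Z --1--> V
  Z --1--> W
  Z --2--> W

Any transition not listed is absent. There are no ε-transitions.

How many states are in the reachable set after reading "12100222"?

6

Start in {S}.
Read '1': {S} → {S, T, U, Y}.
Read '2': {S, T, U, Y} → {T, U, V, X, Z}.
Read '1': {T, U, V, X, Z} → {T, U, V, W, X, Y, Z}.
Read '0': {T, U, V, W, X, Y, Z} → {T, V, X, Y, Z}.
Read '0': {T, V, X, Y, Z} → {T, V, X, Y, Z}.
Read '2': {T, V, X, Y, Z} → {S, U, V, W, X, Y, Z}.
Read '2': {S, U, V, W, X, Y, Z} → {S, T, U, W, Y}.
Read '2': {S, T, U, W, Y} → {T, U, V, X, Y, Z}.
That set has 6 states.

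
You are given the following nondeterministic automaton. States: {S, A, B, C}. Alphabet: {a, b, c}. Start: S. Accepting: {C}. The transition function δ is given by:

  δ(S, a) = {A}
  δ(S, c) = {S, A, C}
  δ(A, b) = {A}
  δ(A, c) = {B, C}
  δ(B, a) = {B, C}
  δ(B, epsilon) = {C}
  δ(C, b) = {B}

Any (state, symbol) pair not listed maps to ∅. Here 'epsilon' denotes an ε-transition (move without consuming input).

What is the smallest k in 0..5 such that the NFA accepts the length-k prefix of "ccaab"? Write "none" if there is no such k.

1

Start in {S}.
Read 'c': {S} → {S, A, C}.
None of the earlier sets intersect F, but {S, A, C} does.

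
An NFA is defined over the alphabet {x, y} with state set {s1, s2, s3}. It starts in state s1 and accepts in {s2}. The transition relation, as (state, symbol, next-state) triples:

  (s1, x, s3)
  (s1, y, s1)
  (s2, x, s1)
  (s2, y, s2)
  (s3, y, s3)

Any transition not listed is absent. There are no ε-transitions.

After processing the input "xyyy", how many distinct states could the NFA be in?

1

Start in {s1}.
Read 'x': s1→{s3}; now {s3}.
Read 'y': s3→{s3}; now {s3}.
Read 'y': s3→{s3}; now {s3}.
Read 'y': s3→{s3}; now {s3}.
That set has 1 state.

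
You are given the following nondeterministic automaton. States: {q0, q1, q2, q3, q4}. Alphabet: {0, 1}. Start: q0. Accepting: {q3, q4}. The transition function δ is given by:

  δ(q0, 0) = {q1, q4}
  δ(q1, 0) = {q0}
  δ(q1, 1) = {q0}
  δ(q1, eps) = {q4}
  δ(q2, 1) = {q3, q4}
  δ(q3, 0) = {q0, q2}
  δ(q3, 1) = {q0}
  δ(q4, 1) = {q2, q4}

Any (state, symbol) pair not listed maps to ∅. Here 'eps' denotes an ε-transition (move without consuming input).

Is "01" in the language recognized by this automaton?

Start in {q0}.
Read '0': {q0} → {q1, q4}.
Read '1': {q1, q4} → {q0, q2, q4}.
The final set {q0, q2, q4} contains the accepting state q4.

Yes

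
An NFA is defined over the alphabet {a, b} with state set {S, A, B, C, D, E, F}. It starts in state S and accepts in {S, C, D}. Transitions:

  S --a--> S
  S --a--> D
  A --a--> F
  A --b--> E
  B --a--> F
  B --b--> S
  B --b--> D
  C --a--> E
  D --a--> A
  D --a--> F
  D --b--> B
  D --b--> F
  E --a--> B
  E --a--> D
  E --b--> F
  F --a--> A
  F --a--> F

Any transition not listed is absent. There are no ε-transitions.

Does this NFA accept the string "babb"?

No

Start in {S}.
Read 'b': S→∅; now ∅.
The set is empty and remains empty for the remaining 3 symbols.
The final set ∅ contains no accepting state.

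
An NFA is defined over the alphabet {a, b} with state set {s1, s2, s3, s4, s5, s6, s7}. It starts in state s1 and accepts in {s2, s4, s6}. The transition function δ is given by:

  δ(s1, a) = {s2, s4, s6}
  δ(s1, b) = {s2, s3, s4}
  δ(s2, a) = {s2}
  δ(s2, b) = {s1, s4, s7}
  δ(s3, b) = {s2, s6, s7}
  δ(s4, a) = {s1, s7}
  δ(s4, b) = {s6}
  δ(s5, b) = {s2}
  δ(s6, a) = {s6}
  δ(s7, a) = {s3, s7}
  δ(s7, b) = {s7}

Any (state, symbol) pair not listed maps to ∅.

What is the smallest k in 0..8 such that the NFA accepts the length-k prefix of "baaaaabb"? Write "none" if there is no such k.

1

Start in {s1}.
Read 'b': s1→{s2, s3, s4}; now {s2, s3, s4}.
None of the earlier sets intersect F, but {s2, s3, s4} does.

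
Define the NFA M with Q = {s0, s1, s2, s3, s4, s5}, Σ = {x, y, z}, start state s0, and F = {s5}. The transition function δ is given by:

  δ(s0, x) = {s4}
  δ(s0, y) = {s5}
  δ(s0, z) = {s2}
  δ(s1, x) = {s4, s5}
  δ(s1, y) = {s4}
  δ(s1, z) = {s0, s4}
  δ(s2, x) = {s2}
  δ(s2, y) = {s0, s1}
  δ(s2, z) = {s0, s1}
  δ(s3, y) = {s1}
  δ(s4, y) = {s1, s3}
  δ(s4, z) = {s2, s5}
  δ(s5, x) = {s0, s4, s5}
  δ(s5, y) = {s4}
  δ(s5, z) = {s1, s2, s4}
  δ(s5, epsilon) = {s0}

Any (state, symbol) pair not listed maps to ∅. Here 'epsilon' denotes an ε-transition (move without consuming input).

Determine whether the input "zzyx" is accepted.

Start in {s0}.
Read 'z': s0→{s2}; now {s2}.
Read 'z': s2→{s0, s1}; now {s0, s1}.
Read 'y': s0→{s5}, s1→{s4}; union {s4, s5}; ε-closure = {s0, s4, s5}.
Read 'x': s0→{s4}, s4→∅, s5→{s0, s4, s5}; now {s0, s4, s5}.
The final set {s0, s4, s5} contains the accepting state s5.

Yes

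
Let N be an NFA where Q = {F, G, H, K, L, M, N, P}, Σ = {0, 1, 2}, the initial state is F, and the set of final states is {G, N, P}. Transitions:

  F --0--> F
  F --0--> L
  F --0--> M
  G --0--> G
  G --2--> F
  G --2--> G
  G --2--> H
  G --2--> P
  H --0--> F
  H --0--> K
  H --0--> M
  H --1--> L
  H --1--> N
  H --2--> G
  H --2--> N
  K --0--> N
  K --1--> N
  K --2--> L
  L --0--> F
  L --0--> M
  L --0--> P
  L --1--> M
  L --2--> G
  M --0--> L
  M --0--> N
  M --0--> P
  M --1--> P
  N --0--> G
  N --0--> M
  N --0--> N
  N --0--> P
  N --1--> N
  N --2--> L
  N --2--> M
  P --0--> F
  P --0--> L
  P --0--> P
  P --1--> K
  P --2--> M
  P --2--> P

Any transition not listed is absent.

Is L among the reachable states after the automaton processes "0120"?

Start in {F}.
Read '0': F→{F, L, M}; now {F, L, M}.
Read '1': F→∅, L→{M}, M→{P}; now {M, P}.
Read '2': M→∅, P→{M, P}; now {M, P}.
Read '0': M→{L, N, P}, P→{F, L, P}; now {F, L, N, P}.
State L is in {F, L, N, P}.

Yes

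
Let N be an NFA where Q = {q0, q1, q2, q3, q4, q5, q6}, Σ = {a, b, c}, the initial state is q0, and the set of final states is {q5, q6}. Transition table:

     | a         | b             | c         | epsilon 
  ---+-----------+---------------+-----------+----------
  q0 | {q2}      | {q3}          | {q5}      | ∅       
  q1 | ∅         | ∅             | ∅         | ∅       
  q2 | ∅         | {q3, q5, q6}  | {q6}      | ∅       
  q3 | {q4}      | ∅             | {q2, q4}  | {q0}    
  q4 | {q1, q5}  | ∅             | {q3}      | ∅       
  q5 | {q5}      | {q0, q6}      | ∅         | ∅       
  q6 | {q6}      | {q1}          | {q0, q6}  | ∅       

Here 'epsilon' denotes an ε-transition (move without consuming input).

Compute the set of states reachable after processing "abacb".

Start in {q0}.
Read 'a': {q0} → {q2}.
Read 'b': {q2} → {q0, q3, q5, q6}.
Read 'a': {q0, q3, q5, q6} → {q2, q4, q5, q6}.
Read 'c': {q2, q4, q5, q6} → {q0, q3, q6}.
Read 'b': {q0, q3, q6} → {q0, q1, q3}.

{q0, q1, q3}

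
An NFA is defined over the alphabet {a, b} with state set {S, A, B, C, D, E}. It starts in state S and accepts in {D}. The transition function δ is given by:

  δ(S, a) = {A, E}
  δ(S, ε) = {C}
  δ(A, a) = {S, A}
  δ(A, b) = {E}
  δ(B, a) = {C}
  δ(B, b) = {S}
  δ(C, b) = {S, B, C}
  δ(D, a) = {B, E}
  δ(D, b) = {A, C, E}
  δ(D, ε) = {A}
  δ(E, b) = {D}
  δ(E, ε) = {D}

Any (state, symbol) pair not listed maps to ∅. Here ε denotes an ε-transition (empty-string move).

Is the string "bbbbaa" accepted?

Yes

Start: ε-closure({S}) = {S, C}.
Read 'b': {S, C} → {S, B, C}.
Read 'b': {S, B, C} → {S, B, C}.
Read 'b': {S, B, C} → {S, B, C}.
Read 'b': {S, B, C} → {S, B, C}.
Read 'a': {S, B, C} → {A, C, D, E}.
Read 'a': {A, C, D, E} → {S, A, B, C, D, E}.
The final set {S, A, B, C, D, E} contains the accepting state D.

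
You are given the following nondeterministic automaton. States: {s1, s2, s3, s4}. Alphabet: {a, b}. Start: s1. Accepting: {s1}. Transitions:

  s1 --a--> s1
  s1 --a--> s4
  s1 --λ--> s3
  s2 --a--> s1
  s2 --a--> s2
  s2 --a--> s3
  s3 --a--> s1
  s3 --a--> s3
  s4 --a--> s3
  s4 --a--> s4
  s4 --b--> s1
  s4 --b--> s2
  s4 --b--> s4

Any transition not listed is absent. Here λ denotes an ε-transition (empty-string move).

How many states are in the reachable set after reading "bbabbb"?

0

Start: ε-closure({s1}) = {s1, s3}.
Read 'b': {s1, s3} → ∅.
The set is empty and remains empty for the remaining 5 symbols.
That set has 0 states.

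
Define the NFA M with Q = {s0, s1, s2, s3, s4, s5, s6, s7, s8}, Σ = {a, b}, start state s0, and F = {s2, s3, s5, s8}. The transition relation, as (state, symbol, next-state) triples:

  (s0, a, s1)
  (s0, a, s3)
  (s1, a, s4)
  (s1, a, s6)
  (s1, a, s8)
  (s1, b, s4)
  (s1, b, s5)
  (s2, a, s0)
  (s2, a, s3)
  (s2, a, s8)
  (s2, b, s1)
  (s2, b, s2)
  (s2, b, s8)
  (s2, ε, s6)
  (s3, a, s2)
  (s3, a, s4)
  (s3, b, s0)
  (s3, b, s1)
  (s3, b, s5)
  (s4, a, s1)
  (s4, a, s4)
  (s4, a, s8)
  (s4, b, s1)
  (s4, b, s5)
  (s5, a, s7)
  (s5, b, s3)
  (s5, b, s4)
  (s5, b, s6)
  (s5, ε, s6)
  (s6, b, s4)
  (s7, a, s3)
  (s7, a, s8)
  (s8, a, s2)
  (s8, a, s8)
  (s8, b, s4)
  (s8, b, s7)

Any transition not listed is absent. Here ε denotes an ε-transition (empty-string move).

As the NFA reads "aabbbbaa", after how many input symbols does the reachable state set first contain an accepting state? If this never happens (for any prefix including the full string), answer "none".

1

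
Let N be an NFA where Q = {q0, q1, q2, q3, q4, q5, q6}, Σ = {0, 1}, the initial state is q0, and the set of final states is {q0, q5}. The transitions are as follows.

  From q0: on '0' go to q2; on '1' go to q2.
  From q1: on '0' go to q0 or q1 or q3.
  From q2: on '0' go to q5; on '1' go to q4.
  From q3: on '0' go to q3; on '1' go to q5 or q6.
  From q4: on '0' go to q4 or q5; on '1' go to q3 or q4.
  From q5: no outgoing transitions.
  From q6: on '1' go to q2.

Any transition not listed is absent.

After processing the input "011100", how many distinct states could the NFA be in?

Start in {q0}.
Read '0': q0→{q2}; now {q2}.
Read '1': q2→{q4}; now {q4}.
Read '1': q4→{q3, q4}; now {q3, q4}.
Read '1': q3→{q5, q6}, q4→{q3, q4}; now {q3, q4, q5, q6}.
Read '0': q3→{q3}, q4→{q4, q5}, q5→∅, q6→∅; now {q3, q4, q5}.
Read '0': q3→{q3}, q4→{q4, q5}, q5→∅; now {q3, q4, q5}.
That set has 3 states.

3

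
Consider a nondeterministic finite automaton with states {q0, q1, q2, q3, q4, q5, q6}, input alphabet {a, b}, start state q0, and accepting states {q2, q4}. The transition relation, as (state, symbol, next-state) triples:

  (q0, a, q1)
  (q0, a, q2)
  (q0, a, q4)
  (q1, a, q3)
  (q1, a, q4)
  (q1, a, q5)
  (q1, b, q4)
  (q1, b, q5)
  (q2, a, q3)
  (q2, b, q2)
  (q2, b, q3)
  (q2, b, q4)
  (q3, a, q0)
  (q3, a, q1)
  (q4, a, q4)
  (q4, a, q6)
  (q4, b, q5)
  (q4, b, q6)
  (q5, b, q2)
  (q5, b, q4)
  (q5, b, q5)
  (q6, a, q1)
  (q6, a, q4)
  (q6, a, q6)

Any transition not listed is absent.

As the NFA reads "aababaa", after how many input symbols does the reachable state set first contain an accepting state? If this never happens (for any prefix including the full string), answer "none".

1

Start in {q0}.
Read 'a': q0→{q1, q2, q4}; now {q1, q2, q4}.
None of the earlier sets intersect F, but {q1, q2, q4} does.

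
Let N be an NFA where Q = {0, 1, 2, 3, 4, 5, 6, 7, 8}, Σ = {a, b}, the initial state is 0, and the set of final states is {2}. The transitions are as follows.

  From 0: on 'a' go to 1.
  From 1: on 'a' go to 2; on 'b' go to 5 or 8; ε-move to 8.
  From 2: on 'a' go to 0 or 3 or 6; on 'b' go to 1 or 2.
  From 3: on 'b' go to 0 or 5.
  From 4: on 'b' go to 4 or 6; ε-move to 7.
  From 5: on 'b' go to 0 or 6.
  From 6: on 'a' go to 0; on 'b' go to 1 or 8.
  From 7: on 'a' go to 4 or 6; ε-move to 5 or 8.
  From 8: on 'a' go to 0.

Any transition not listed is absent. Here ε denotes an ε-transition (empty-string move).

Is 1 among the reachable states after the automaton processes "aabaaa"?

Start in {0}.
Read 'a': {0} → {1, 8}.
Read 'a': {1, 8} → {0, 2}.
Read 'b': {0, 2} → {1, 2, 8}.
Read 'a': {1, 2, 8} → {0, 2, 3, 6}.
Read 'a': {0, 2, 3, 6} → {0, 1, 3, 6, 8}.
Read 'a': {0, 1, 3, 6, 8} → {0, 1, 2, 8}.
State 1 is in {0, 1, 2, 8}.

Yes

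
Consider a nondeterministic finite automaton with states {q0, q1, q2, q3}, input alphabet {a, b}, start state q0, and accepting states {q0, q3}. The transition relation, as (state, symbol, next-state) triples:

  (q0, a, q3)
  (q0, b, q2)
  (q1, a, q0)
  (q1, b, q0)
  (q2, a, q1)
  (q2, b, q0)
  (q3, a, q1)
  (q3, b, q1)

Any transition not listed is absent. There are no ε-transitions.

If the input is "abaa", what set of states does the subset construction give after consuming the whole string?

Start in {q0}.
Read 'a': {q0} → {q3}.
Read 'b': {q3} → {q1}.
Read 'a': {q1} → {q0}.
Read 'a': {q0} → {q3}.

{q3}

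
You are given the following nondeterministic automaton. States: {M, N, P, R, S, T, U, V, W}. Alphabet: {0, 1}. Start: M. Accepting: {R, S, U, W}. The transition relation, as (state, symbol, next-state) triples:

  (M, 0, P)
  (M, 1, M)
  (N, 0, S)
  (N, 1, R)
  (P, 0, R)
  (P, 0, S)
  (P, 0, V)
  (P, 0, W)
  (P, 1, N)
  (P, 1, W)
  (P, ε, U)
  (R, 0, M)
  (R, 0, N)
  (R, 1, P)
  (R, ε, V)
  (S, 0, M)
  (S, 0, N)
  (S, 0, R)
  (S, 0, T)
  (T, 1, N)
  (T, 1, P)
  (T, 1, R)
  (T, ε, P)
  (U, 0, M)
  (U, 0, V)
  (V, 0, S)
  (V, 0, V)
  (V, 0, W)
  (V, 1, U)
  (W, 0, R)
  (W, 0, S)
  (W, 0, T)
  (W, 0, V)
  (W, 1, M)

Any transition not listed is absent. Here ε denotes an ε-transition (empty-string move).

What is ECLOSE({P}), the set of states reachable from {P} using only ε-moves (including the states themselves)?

Begin with {P}.
ε-move P → U; add U.

{P, U}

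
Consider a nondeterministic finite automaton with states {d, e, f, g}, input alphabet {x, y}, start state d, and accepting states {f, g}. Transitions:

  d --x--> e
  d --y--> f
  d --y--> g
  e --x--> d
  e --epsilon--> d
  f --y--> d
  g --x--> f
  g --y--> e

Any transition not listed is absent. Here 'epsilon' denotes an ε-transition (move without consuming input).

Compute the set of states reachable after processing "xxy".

Start in {d}.
Read 'x': {d} → {d, e}.
Read 'x': {d, e} → {d, e}.
Read 'y': {d, e} → {f, g}.

{f, g}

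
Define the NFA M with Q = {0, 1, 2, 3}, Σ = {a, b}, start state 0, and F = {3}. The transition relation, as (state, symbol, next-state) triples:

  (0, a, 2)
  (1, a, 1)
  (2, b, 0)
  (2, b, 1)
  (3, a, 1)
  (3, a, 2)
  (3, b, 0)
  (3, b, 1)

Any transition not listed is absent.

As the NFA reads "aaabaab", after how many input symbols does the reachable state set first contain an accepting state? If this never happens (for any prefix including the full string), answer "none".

none

Start in {0}.
Read 'a': 0→{2}; now {2}.
Read 'a': 2→∅; now ∅.
The set is empty and remains empty for the remaining 5 symbols.
No reachable set along the way intersects F.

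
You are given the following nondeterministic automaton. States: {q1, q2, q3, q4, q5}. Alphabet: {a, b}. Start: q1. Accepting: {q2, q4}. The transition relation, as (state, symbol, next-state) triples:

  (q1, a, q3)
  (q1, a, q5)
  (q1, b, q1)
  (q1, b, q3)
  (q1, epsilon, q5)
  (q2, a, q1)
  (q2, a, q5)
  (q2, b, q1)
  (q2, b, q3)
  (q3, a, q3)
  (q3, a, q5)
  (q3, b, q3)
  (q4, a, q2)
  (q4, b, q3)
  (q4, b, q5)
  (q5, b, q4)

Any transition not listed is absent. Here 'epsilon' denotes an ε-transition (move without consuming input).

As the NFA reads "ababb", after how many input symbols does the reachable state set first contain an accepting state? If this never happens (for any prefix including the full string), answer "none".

Start: ε-closure({q1}) = {q1, q5}.
Read 'a': q1→{q3, q5}, q5→∅; now {q3, q5}.
Read 'b': q3→{q3}, q5→{q4}; now {q3, q4}.
None of the earlier sets intersect F, but {q3, q4} does.

2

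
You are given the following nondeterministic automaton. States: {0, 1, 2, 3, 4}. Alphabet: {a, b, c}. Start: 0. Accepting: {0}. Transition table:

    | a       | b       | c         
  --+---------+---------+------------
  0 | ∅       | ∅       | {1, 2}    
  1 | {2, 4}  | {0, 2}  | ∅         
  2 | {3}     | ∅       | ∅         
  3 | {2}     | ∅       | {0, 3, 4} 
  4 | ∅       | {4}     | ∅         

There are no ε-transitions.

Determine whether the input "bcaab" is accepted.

No

Start in {0}.
Read 'b': 0→∅; now ∅.
The set is empty and remains empty for the remaining 4 symbols.
The final set ∅ contains no accepting state.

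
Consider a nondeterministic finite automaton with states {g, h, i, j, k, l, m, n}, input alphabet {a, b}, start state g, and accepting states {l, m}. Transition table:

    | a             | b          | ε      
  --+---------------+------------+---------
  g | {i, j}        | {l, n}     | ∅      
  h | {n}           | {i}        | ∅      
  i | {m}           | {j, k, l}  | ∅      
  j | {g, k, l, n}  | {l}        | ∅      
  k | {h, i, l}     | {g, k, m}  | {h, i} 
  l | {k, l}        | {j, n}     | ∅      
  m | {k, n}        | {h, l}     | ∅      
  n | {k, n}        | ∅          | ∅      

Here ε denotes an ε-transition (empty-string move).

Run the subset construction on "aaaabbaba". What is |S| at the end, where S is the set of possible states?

8

Start in {g}.
Read 'a': {g} → {i, j}.
Read 'a': {i, j} → {g, h, i, k, l, m, n}.
Read 'a': {g, h, i, k, l, m, n} → {h, i, j, k, l, m, n}.
Read 'a': {h, i, j, k, l, m, n} → {g, h, i, k, l, m, n}.
Read 'b': {g, h, i, k, l, m, n} → {g, h, i, j, k, l, m, n}.
Read 'b': {g, h, i, j, k, l, m, n} → {g, h, i, j, k, l, m, n}.
Read 'a': {g, h, i, j, k, l, m, n} → {g, h, i, j, k, l, m, n}.
Read 'b': {g, h, i, j, k, l, m, n} → {g, h, i, j, k, l, m, n}.
Read 'a': {g, h, i, j, k, l, m, n} → {g, h, i, j, k, l, m, n}.
That set has 8 states.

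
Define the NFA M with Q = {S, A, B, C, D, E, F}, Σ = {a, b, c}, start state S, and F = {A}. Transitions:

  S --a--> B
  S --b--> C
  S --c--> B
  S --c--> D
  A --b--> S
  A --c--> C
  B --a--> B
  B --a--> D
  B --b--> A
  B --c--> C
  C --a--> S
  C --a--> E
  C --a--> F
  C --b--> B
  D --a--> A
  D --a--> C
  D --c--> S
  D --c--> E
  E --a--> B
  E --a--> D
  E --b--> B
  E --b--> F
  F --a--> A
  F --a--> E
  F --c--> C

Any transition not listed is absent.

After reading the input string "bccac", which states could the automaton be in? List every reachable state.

∅

Start in {S}.
Read 'b': {S} → {C}.
Read 'c': {C} → ∅.
The set is empty and remains empty for the remaining 3 symbols.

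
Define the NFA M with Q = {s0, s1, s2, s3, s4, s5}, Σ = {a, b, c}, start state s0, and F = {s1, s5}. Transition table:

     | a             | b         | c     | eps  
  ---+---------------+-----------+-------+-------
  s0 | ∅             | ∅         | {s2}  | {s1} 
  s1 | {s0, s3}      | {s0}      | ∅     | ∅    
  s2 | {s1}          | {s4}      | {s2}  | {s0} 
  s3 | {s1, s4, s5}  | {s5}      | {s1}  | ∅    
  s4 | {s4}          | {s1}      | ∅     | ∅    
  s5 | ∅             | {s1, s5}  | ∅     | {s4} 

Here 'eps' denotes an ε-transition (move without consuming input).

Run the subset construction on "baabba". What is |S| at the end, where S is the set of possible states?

4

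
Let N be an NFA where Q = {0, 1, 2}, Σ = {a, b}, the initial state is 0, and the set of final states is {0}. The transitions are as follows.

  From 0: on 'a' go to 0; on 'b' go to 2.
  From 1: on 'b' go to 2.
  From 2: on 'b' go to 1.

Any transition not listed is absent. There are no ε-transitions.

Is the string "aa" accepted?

Yes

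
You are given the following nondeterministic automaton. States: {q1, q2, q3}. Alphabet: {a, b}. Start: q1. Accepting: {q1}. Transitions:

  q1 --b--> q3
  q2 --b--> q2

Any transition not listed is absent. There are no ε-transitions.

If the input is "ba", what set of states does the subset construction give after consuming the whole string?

Start in {q1}.
Read 'b': q1→{q3}; now {q3}.
Read 'a': q3→∅; now ∅.

∅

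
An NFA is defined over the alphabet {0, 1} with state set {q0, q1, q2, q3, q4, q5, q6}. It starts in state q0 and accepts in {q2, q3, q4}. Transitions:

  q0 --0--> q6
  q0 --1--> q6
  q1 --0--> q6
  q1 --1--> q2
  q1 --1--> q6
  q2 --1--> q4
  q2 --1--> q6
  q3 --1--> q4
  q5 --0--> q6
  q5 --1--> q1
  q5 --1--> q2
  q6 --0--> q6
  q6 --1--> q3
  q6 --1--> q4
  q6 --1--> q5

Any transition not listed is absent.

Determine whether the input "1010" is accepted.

No

Start in {q0}.
Read '1': q0→{q6}; now {q6}.
Read '0': q6→{q6}; now {q6}.
Read '1': q6→{q3, q4, q5}; now {q3, q4, q5}.
Read '0': q3→∅, q4→∅, q5→{q6}; now {q6}.
The final set {q6} contains no accepting state.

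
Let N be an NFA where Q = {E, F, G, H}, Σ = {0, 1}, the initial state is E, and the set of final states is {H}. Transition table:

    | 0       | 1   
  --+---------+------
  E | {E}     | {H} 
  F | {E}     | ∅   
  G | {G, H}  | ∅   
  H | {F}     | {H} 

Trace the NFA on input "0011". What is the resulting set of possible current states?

{H}

Start in {E}.
Read '0': E→{E}; now {E}.
Read '0': E→{E}; now {E}.
Read '1': E→{H}; now {H}.
Read '1': H→{H}; now {H}.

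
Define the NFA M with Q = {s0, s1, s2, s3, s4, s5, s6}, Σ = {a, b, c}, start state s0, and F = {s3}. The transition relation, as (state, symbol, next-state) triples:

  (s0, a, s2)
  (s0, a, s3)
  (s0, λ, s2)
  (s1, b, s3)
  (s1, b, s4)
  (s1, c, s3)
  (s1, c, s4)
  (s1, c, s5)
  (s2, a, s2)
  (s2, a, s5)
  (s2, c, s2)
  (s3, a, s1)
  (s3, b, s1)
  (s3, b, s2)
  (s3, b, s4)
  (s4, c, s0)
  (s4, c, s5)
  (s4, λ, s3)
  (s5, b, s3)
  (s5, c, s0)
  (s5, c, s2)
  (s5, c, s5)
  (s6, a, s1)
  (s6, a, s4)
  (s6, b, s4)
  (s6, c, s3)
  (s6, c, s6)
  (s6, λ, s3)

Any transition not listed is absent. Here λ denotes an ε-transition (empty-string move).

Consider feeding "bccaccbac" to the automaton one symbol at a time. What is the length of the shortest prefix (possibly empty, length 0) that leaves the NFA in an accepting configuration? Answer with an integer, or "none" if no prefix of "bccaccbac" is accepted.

none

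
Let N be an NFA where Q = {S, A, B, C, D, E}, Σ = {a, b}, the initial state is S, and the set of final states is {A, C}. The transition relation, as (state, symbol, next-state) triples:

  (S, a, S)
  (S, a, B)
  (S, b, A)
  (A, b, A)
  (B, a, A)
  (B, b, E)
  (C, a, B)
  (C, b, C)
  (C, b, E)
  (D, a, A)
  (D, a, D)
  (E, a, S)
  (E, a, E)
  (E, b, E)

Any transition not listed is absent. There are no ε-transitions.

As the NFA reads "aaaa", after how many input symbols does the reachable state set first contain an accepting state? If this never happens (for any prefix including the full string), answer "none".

2

Start in {S}.
Read 'a': S→{S, B}; now {S, B}.
Read 'a': S→{S, B}, B→{A}; now {S, A, B}.
None of the earlier sets intersect F, but {S, A, B} does.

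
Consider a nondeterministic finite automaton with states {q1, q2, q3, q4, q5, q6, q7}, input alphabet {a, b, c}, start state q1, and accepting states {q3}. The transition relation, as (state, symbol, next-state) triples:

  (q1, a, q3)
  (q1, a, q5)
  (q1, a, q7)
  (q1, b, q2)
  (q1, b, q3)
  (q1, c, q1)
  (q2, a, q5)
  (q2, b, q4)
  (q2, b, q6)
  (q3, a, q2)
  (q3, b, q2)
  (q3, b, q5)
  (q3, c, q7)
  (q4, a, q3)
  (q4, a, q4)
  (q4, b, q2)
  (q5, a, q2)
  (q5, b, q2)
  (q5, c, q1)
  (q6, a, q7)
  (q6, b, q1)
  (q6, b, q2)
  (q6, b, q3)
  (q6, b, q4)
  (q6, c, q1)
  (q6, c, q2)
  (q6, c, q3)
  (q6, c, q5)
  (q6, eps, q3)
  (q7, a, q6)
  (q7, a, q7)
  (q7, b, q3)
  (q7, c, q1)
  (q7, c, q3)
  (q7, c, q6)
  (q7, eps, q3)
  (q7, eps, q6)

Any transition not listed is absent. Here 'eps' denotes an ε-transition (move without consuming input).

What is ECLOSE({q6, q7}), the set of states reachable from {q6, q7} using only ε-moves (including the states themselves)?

{q3, q6, q7}

Begin with {q6, q7}.
ε-move q6 → q3; add q3.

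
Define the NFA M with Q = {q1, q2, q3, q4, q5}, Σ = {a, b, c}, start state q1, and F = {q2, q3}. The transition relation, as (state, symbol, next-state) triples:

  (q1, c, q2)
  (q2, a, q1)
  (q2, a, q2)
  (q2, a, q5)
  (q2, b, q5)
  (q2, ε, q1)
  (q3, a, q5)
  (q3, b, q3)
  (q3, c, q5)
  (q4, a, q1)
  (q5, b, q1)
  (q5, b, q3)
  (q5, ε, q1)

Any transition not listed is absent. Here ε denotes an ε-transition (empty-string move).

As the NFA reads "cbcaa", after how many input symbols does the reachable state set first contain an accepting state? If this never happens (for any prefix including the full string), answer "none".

1

Start in {q1}.
Read 'c': {q1} → {q1, q2}.
None of the earlier sets intersect F, but {q1, q2} does.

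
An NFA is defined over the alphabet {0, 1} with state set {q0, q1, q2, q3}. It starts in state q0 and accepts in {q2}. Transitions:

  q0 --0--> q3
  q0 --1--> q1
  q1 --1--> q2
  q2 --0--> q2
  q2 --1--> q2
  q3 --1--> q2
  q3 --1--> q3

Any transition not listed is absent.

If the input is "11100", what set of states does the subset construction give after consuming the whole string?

Start in {q0}.
Read '1': {q0} → {q1}.
Read '1': {q1} → {q2}.
Read '1': {q2} → {q2}.
Read '0': {q2} → {q2}.
Read '0': {q2} → {q2}.

{q2}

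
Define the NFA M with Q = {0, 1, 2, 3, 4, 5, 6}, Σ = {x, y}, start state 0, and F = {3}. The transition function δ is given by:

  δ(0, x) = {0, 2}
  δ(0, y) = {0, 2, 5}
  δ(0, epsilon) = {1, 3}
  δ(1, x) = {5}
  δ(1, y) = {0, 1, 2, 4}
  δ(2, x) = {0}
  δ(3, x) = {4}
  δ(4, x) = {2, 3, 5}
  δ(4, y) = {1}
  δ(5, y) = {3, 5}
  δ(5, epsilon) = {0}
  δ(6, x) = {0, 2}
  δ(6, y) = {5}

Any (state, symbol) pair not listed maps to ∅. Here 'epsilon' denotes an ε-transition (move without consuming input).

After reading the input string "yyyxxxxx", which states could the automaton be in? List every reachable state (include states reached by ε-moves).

Start: ε-closure({0}) = {0, 1, 3}.
Read 'y': {0, 1, 3} → {0, 1, 2, 3, 4, 5}.
Read 'y': {0, 1, 2, 3, 4, 5} → {0, 1, 2, 3, 4, 5}.
Read 'y': {0, 1, 2, 3, 4, 5} → {0, 1, 2, 3, 4, 5}.
Read 'x': {0, 1, 2, 3, 4, 5} → {0, 1, 2, 3, 4, 5}.
Read 'x': {0, 1, 2, 3, 4, 5} → {0, 1, 2, 3, 4, 5}.
Read 'x': {0, 1, 2, 3, 4, 5} → {0, 1, 2, 3, 4, 5}.
Read 'x': {0, 1, 2, 3, 4, 5} → {0, 1, 2, 3, 4, 5}.
Read 'x': {0, 1, 2, 3, 4, 5} → {0, 1, 2, 3, 4, 5}.

{0, 1, 2, 3, 4, 5}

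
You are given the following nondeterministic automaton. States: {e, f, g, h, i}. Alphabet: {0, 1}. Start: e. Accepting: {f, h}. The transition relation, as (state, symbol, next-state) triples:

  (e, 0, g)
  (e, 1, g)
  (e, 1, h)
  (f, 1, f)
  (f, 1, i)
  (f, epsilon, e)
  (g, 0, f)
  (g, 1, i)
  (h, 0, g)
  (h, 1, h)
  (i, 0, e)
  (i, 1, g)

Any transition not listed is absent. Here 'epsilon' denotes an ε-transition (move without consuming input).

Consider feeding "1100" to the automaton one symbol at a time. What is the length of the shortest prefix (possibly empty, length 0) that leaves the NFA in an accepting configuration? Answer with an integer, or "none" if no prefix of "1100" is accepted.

Start in {e}.
Read '1': e→{g, h}; now {g, h}.
None of the earlier sets intersect F, but {g, h} does.

1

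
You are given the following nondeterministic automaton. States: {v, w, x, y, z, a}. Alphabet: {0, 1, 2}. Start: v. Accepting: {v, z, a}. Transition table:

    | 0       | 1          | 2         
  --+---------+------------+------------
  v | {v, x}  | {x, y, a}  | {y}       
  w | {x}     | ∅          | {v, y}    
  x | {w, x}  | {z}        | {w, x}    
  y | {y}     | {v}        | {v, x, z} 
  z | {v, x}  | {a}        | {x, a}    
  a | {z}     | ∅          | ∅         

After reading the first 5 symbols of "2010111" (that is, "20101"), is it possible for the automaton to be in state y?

Start in {v}.
Read '2': {v} → {y}.
Read '0': {y} → {y}.
Read '1': {y} → {v}.
Read '0': {v} → {v, x}.
Read '1': {v, x} → {x, y, z, a}.
State y is in {x, y, z, a}.

Yes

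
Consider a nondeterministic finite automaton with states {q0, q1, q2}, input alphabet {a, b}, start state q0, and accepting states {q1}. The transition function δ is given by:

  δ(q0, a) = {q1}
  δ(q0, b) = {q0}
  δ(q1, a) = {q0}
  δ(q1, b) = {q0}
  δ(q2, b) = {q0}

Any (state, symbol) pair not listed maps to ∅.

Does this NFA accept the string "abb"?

No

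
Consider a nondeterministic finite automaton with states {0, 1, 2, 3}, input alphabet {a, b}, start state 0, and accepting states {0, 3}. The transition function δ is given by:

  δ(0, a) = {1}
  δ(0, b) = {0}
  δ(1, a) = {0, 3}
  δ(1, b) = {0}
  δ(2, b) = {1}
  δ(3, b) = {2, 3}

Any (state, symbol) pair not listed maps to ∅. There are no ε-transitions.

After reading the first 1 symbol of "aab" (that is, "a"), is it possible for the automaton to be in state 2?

Start in {0}.
Read 'a': {0} → {1}.
State 2 is not in {1}.

No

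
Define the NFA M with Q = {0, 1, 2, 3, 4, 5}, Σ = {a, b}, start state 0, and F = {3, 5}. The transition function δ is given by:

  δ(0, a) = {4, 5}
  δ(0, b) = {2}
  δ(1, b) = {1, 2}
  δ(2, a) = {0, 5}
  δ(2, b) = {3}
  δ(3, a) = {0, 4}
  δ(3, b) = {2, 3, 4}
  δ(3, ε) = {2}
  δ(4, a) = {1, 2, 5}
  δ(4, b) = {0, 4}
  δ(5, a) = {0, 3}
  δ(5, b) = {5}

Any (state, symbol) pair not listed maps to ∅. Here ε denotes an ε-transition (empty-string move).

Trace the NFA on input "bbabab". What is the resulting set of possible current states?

{0, 1, 2, 3, 4, 5}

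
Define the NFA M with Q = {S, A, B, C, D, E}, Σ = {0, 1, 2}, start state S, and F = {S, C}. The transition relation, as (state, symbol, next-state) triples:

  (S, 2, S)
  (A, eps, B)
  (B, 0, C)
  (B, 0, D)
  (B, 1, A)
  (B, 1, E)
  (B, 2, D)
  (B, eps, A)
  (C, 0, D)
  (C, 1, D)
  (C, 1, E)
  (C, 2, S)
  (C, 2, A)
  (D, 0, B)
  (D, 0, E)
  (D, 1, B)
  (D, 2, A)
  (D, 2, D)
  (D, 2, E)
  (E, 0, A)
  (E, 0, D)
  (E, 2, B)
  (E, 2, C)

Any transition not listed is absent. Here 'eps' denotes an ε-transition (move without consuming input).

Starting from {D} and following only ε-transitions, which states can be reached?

{D}

Begin with {D}.
No ε-moves leave this set, so the closure equals the set itself.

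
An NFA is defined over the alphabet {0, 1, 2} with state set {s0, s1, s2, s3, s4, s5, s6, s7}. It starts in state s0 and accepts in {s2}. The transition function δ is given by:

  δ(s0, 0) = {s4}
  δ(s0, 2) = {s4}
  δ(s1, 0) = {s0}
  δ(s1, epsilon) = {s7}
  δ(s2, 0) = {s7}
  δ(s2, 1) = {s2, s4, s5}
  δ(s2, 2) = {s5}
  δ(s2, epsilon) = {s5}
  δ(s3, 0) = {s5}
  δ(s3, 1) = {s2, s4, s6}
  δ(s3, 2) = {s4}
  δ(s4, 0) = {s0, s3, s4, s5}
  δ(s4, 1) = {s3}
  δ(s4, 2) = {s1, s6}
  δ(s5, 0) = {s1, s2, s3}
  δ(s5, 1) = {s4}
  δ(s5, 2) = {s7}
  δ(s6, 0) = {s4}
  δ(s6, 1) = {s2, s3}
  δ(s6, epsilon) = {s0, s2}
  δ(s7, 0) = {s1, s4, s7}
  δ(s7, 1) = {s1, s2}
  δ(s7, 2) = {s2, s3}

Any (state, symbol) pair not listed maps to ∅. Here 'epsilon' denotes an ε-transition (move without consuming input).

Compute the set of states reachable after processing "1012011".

∅

Start in {s0}.
Read '1': {s0} → ∅.
The set is empty and remains empty for the remaining 6 symbols.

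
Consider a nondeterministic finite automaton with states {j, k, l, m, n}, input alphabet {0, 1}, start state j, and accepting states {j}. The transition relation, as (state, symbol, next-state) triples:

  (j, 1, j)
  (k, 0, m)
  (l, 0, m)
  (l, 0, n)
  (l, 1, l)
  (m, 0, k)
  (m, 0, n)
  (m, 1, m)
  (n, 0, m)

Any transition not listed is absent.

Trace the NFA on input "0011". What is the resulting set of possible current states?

Start in {j}.
Read '0': j→∅; now ∅.
The set is empty and remains empty for the remaining 3 symbols.

∅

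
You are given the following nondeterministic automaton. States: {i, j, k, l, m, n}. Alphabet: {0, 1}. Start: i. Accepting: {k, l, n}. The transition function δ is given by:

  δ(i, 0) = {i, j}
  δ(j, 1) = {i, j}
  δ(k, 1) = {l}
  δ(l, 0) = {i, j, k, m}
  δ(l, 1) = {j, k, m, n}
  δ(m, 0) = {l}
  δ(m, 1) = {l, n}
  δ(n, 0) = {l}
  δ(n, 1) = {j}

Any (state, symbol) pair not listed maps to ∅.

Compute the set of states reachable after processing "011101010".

Start in {i}.
Read '0': i→{i, j}; now {i, j}.
Read '1': i→∅, j→{i, j}; now {i, j}.
Read '1': i→∅, j→{i, j}; now {i, j}.
Read '1': i→∅, j→{i, j}; now {i, j}.
Read '0': i→{i, j}, j→∅; now {i, j}.
Read '1': i→∅, j→{i, j}; now {i, j}.
Read '0': i→{i, j}, j→∅; now {i, j}.
Read '1': i→∅, j→{i, j}; now {i, j}.
Read '0': i→{i, j}, j→∅; now {i, j}.

{i, j}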